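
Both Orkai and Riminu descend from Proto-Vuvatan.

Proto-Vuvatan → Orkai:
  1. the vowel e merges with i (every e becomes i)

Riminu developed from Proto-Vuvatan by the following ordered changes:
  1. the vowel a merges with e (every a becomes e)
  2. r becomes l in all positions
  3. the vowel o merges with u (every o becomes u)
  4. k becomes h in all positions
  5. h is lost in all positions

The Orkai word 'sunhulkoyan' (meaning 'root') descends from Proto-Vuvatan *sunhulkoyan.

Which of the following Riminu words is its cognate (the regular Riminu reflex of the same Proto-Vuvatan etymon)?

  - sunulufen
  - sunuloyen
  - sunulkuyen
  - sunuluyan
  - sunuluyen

sunuluyen

Riminu: *sunhulkoyan
  sunhulkoyan → sunhulkoyen   [vowel merger]
  sunhulkoyen (rule 2 does not apply)
  sunhulkoyen → sunhulkuyen   [vowel merger]
  sunhulkuyen → sunhulhuyen   [unconditioned shift]
  sunhulhuyen → sunuluyen   [h-loss]
  giving Riminu sunuluyen.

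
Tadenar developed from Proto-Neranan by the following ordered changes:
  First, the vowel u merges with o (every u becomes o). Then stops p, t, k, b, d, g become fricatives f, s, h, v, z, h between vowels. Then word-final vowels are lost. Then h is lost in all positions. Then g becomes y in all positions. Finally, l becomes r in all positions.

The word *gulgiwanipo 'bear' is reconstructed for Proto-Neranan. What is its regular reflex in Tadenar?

Tadenar: *gulgiwanipo > golgiwanipo > golgiwanifo > golgiwanif > yolyiwanif > yoryiwanif  (by vowel merger, intervocalic lenition, apocope, unconditioned shift, unconditioned shift)

yoryiwanif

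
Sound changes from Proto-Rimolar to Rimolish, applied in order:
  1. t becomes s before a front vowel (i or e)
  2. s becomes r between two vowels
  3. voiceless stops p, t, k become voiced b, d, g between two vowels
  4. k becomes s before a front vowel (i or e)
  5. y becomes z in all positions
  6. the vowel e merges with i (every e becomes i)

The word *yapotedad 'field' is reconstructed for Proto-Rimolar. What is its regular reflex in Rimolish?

zaboridad

Rimolish: *yapotedad
  yapotedad → yaposedad   [palatalisation]
  yaposedad → yaporedad   [rhotacism]
  yaporedad → yaboredad   [intervocalic voicing]
  yaboredad (rule 4 does not apply)
  yaboredad → zaboredad   [unconditioned shift]
  zaboredad → zaboridad   [vowel merger]
  giving Rimolish zaboridad.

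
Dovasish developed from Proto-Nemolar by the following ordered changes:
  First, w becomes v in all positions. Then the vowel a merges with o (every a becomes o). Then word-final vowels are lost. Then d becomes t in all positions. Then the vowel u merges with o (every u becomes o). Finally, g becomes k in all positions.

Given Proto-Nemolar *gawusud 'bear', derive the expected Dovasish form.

Dovasish: *gawusud > gavusud > govusud > govusut > govosot > kovosot  (by unconditioned shift, vowel merger, unconditioned shift, vowel merger, unconditioned shift)

kovosot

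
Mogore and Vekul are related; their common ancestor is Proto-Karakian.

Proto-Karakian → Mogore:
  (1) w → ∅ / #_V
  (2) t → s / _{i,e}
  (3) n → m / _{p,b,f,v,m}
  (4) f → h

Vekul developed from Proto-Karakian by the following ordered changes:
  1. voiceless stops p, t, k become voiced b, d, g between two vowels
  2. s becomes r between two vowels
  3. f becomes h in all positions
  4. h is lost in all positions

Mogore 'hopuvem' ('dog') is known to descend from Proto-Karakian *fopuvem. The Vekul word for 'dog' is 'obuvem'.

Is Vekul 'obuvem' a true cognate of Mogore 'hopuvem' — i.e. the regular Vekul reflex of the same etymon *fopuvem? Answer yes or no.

Derive the expected Vekul reflex of *fopuvem:
Vekul: start from *fopuvem.
  rule 1 (intervocalic voicing): fopuvem → fobuvem
  rule 2: no change — fobuvem
  rule 3 (unconditioned shift): fobuvem → hobuvem
  rule 4 (h-loss): hobuvem → obuvem
  ⇒ Vekul obuvem
Vekul 'obuvem' matches the regular reflex exactly, so the pair is cognate.

yes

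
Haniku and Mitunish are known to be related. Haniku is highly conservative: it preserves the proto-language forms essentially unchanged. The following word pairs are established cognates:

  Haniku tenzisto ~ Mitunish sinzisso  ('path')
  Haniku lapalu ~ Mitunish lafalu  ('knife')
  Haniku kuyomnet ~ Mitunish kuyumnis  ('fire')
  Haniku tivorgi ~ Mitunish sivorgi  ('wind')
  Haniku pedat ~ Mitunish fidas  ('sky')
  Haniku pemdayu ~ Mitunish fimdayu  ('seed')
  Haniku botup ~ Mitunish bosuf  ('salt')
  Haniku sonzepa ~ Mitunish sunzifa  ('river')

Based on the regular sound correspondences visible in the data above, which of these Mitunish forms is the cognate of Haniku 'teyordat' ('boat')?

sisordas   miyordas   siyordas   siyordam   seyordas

siyordas

tenzisto ~ sinzisso — Haniku t corresponds to Mitunish s word-initially before a front vowel.
kuyomnet ~ kuyumnis, pedat ~ fidas — Haniku e corresponds to Mitunish i after a consonant, before a consonant other than r, m, n, p, b, f, v.
kuyomnet ~ kuyumnis, pedat ~ fidas — Haniku t corresponds to Mitunish s word-finally.
Applying these to Haniku 'teyordat':
  teyordat → seyordat   (t→s word-initially before a front vowel)
  seyordat → siyordat   (e→i after a consonant, before a consonant other than r, m, n, p, b, f, v)
  siyordat → siyordas   (t→s word-finally)
So the Mitunish cognate is 'siyordas'.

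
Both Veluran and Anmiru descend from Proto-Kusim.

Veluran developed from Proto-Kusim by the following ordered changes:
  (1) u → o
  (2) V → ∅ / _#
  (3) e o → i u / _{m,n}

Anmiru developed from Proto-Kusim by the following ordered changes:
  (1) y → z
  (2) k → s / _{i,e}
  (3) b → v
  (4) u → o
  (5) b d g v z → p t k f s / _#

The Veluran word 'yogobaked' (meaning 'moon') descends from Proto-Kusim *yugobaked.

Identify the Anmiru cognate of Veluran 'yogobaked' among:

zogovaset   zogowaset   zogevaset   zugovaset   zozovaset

zogovaset

Anmiru: start from *yugobaked.
  rule 1 (unconditioned shift): yugobaked → zugobaked
  rule 2 (palatalisation): zugobaked → zugobased
  rule 3 (unconditioned shift): zugobased → zugovased
  rule 4 (vowel merger): zugovased → zogovased
  rule 5 (final devoicing): zogovased → zogovaset
  ⇒ Anmiru zogovaset
Among the options, 'zogovaset' alone shows every Anmiru change applied in order.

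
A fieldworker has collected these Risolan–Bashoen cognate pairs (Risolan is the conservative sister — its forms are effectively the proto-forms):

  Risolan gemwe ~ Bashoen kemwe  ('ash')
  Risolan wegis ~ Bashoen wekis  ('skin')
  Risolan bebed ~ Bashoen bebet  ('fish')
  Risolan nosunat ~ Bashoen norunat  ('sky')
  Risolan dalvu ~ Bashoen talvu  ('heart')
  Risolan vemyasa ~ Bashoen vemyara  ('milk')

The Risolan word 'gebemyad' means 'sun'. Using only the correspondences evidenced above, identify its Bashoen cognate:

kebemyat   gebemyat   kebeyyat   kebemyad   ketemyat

kebemyat

gemwe ~ kemwe — Risolan g corresponds to Bashoen k word-initially before a front vowel.
bebed ~ bebet — Risolan d corresponds to Bashoen t word-finally.
Applying these to Risolan 'gebemyad':
  gebemyad → kebemyad   (g→k word-initially before a front vowel)
  kebemyad → kebemyat   (d→t word-finally)
So the Bashoen cognate is 'kebemyat'.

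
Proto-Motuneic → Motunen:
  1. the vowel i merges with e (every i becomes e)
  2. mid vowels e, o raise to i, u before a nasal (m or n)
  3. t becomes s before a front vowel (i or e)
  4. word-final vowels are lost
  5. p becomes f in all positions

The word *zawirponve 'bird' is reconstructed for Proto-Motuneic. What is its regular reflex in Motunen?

zawerfunv

Motunen: start from *zawirponve.
  rule 1 (vowel merger): zawirponve → zawerponve
  rule 2 (pre-nasal raising): zawerponve → zawerpunve
  rule 3: no change — zawerpunve
  rule 4 (apocope): zawerpunve → zawerpunv
  rule 5 (unconditioned shift): zawerpunv → zawerfunv
  ⇒ Motunen zawerfunv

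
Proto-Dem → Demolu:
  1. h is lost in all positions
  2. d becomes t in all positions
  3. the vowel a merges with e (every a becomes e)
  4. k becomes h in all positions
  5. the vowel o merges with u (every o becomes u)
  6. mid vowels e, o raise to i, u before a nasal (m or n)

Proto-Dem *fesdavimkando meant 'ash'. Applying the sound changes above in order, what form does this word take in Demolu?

Demolu: *fesdavimkando
  fesdavimkando (rule 1 does not apply)
  fesdavimkando → festavimkanto   [unconditioned shift]
  festavimkanto → festevimkento   [vowel merger]
  festevimkento → festevimhento   [unconditioned shift]
  festevimhento → festevimhentu   [vowel merger]
  festevimhentu → festevimhintu   [pre-nasal raising]
  giving Demolu festevimhintu.

festevimhintu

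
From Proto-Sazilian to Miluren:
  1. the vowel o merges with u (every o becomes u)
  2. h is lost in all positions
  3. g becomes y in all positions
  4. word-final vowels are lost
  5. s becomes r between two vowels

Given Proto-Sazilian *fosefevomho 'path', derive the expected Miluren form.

Miluren: *fosefevomho
  fosefevomho → fusefevumhu   [vowel merger]
  fusefevumhu → fusefevumu   [h-loss]
  fusefevumu (rule 3 does not apply)
  fusefevumu → fusefevum   [apocope]
  fusefevum → furefevum   [rhotacism]
  giving Miluren furefevum.

furefevum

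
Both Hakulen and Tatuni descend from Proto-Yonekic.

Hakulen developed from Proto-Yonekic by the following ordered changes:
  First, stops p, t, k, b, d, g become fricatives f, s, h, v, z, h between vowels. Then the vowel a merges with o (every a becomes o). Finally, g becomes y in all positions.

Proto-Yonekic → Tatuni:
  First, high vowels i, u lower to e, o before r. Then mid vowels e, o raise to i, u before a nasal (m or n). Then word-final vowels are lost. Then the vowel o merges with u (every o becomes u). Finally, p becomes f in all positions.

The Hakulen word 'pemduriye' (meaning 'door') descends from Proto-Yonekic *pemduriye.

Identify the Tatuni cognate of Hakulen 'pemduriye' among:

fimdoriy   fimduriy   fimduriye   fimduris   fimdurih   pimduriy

fimduriy

Tatuni: *pemduriye
  pemduriye → pemdoriye   [pre-rhotic lowering]
  pemdoriye → pimdoriye   [pre-nasal raising]
  pimdoriye → pimdoriy   [apocope]
  pimdoriy → pimduriy   [vowel merger]
  pimduriy → fimduriy   [unconditioned shift]
  giving Tatuni fimduriy.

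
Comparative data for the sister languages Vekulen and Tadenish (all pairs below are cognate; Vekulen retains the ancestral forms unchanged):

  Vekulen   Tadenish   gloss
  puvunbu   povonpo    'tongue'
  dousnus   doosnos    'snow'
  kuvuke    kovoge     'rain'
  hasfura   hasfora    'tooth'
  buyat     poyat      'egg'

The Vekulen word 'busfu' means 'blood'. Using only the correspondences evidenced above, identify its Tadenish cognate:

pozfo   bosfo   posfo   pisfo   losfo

posfo

buyat ~ poyat — Vekulen b corresponds to Tadenish p word-initially before a back vowel.
dousnus ~ doosnos, kuvuke ~ kovoge — Vekulen u corresponds to Tadenish o after a consonant, before a consonant other than r, m, n, p, b, f, v.
puvunbu ~ povonpo — Vekulen u corresponds to Tadenish o word-finally.
Applying these to Vekulen 'busfu':
  busfu → pusfu   (b→p word-initially before a back vowel)
  pusfu → posfu   (u→o after a consonant, before a consonant other than r, m, n, p, b, f, v)
  posfu → posfo   (u→o word-finally)
So the Tadenish cognate is 'posfo'.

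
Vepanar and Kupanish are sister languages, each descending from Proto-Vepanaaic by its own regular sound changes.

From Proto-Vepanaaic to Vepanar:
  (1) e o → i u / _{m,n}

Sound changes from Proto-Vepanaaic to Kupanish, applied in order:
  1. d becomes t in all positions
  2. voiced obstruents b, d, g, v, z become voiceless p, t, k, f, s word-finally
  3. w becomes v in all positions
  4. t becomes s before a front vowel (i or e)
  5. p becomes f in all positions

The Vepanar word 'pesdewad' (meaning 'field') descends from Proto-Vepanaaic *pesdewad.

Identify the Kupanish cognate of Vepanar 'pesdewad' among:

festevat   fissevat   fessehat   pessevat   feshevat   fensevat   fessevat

fessevat

Kupanish: *pesdewad > pestewat > pestevat > pessevat > fessevat  (by unconditioned shift, unconditioned shift, palatalisation, unconditioned shift)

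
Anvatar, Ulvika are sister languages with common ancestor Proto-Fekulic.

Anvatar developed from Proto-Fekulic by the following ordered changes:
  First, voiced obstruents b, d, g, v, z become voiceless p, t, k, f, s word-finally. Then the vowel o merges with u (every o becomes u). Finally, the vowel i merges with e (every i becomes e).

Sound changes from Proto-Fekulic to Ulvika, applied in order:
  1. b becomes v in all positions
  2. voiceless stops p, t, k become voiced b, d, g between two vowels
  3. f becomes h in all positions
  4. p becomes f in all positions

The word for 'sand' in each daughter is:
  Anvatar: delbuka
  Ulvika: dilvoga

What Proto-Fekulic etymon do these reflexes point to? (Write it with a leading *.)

Position 2: Anvatar has e, Ulvika has i. Ulvika preserves i here (none of its changes turn any other segment into i), so the proto-segment is *i.
Position 4: Anvatar has b, Ulvika has v. Anvatar preserves b here (none of its changes turn any other segment into b), so the proto-segment is *b.
Position 5: Anvatar has u, Ulvika has o. Ulvika preserves o here (none of its changes turn any other segment into o), so the proto-segment is *o.
Continuing position by position gives *dilboka; check it forward:
Anvatar: *dilboka > dilbuka > delbuka  (by vowel merger, vowel merger)
Ulvika: *dilboka > dilvoka > dilvoga  (by unconditioned shift, intervocalic voicing)
Only *dilboka yields all of Anvatar delbuka, Ulvika dilvoga.

*dilboka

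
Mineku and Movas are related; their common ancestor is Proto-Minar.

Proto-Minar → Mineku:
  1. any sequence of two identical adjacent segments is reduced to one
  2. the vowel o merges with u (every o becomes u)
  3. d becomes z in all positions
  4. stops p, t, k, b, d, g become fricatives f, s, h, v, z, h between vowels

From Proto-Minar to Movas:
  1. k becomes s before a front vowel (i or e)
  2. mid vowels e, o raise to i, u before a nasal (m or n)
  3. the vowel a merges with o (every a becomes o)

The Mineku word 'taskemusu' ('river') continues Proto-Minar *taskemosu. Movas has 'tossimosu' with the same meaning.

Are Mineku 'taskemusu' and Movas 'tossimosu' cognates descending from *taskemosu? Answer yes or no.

Derive the expected Movas reflex of *taskemosu:
Movas: start from *taskemosu.
  rule 1 (palatalisation): taskemosu → tassemosu
  rule 2 (pre-nasal raising): tassemosu → tassimosu
  rule 3 (vowel merger): tassimosu → tossimosu
  ⇒ Movas tossimosu
Movas 'tossimosu' matches the regular reflex exactly, so the pair is cognate.

yes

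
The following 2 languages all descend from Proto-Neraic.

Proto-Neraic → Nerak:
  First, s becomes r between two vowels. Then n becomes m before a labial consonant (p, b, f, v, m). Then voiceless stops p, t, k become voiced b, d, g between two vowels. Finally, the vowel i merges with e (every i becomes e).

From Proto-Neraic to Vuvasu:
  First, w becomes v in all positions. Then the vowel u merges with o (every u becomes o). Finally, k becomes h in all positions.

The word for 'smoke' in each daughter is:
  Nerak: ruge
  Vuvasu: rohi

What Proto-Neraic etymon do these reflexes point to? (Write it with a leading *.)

*ruki

Position 4: Nerak has e, Vuvasu has i. Vuvasu preserves i here (none of its changes turn any other segment into i), so the proto-segment is *i.
Position 3: Nerak has g, Vuvasu has h. Taking the neighbouring segments as reconstructed: Nerak g could go back to *k or *g; Vuvasu h could go back to *k or *h — the one source consistent with every daughter is *k.
Verify the candidate proto-form against each daughter:
Nerak: *ruki
  ruki (rule 1 does not apply)
  ruki (rule 2 does not apply)
  ruki → rugi   [intervocalic voicing]
  rugi → ruge   [vowel merger]
  giving Nerak ruge.
Vuvasu: *ruki
  ruki (rule 1 does not apply)
  ruki → roki   [vowel merger]
  roki → rohi   [unconditioned shift]
  giving Vuvasu rohi.
Only *ruki yields all of Nerak ruge, Vuvasu rohi.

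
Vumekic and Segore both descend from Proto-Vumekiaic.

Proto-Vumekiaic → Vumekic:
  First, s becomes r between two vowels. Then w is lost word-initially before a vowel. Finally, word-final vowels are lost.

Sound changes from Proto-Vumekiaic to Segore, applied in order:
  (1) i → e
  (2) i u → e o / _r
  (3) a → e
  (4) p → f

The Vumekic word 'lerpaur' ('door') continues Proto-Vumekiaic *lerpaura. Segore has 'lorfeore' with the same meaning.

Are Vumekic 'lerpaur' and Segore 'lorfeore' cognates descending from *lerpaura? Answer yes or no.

Derive the expected Segore reflex of *lerpaura:
Segore: start from *lerpaura.
  rule 1: no change — lerpaura
  rule 2 (pre-rhotic lowering): lerpaura → lerpaora
  rule 3 (vowel merger): lerpaora → lerpeore
  rule 4 (unconditioned shift): lerpeore → lerfeore
  ⇒ Segore lerfeore
The regular Segore reflex would be 'lerfeore', but the attested form is 'lorfeore'. The correspondence is irregular, so they are not cognates (the Segore form has a different source).

no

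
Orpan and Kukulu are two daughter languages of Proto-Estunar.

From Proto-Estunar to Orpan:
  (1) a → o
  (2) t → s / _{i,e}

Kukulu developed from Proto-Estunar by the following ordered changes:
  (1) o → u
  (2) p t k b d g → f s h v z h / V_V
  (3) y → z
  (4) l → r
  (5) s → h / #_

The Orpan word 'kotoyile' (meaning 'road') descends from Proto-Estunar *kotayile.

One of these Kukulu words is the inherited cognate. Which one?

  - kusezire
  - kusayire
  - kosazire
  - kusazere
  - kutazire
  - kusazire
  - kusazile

kusazire

Kukulu: *kotayile > kutayile > kusayile > kusazile > kusazire  (by vowel merger, intervocalic lenition, unconditioned shift, unconditioned shift)
The other candidates each miss or misapply at least one Kukulu change.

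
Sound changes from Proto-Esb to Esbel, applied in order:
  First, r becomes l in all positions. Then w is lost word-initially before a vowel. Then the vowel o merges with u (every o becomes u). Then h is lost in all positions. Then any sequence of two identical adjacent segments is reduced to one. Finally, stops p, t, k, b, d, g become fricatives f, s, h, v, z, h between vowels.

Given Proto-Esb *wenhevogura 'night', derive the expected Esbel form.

enevuhula

Esbel: *wenhevogura > wenhevogula > enhevogula > enhevugula > enevugula > enevuhula  (by unconditioned shift, glide loss, vowel merger, h-loss, intervocalic lenition)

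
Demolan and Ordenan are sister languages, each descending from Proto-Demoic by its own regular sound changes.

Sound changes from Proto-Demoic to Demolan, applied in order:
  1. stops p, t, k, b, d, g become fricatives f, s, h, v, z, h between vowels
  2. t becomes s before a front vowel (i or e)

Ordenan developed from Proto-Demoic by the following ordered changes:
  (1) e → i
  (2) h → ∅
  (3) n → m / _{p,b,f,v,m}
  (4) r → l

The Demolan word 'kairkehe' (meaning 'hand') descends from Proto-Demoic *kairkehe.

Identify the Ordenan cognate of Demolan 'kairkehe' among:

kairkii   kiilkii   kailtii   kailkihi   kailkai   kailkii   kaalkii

kailkii

Ordenan: *kairkehe
  kairkehe → kairkihi   [vowel merger]
  kairkihi → kairkii   [h-loss]
  kairkii (rule 3 does not apply)
  kairkii → kailkii   [unconditioned shift]
  giving Ordenan kailkii.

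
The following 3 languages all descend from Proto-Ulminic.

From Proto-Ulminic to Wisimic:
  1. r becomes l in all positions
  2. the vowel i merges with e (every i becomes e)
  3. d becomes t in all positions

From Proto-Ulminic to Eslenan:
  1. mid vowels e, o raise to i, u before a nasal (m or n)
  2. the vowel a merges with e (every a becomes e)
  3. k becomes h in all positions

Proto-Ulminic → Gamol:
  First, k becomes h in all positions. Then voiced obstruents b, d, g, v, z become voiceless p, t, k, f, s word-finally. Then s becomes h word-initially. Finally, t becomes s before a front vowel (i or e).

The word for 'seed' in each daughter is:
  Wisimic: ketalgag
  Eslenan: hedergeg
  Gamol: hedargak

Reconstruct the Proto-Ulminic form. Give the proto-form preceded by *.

Position 4: Wisimic has a, Eslenan has e, Gamol has a. Wisimic preserves a here (none of its changes turn any other segment into a), so the proto-segment is *a.
Position 8: Wisimic has g, Eslenan has g, Gamol has k. Wisimic preserves g here (none of its changes turn any other segment into g), so the proto-segment is *g.
Position 7: Wisimic has a, Eslenan has e, Gamol has a. Wisimic preserves a here (none of its changes turn any other segment into a), so the proto-segment is *a.
Continuing position by position gives *kedargag; check it forward:
Wisimic: start from *kedargag.
  rule 1 (unconditioned shift): kedargag → kedalgag
  rule 2: no change — kedalgag
  rule 3 (unconditioned shift): kedalgag → ketalgag
  ⇒ Wisimic ketalgag
Eslenan: *kedargag
  kedargag (rule 1 does not apply)
  kedargag → kedergeg   [vowel merger]
  kedergeg → hedergeg   [unconditioned shift]
  giving Eslenan hedergeg.
Gamol: *kedargag
  kedargag → hedargag   [unconditioned shift]
  hedargag → hedargak   [final devoicing]
  hedargak (rule 3 does not apply)
  hedargak (rule 4 does not apply)
  giving Gamol hedargak.
*kedargag is the unique common source.

*kedargag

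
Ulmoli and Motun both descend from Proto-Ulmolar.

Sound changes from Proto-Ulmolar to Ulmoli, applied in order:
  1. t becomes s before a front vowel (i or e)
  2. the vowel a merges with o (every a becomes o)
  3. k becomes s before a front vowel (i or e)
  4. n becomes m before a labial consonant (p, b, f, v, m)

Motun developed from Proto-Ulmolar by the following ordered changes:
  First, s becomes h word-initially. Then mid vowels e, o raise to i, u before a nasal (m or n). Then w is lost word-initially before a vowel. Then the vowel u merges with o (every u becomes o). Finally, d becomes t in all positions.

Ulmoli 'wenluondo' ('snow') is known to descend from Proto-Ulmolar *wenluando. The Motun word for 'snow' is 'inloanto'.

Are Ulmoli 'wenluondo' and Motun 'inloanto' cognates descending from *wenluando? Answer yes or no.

Derive the expected Motun reflex of *wenluando:
Motun: start from *wenluando.
  rule 1: no change — wenluando
  rule 2 (pre-nasal raising): wenluando → winluando
  rule 3 (glide loss): winluando → inluando
  rule 4 (vowel merger): inluando → inloando
  rule 5 (unconditioned shift): inloando → inloanto
  ⇒ Motun inloanto
Motun 'inloanto' matches the regular reflex exactly, so the pair is cognate.

yes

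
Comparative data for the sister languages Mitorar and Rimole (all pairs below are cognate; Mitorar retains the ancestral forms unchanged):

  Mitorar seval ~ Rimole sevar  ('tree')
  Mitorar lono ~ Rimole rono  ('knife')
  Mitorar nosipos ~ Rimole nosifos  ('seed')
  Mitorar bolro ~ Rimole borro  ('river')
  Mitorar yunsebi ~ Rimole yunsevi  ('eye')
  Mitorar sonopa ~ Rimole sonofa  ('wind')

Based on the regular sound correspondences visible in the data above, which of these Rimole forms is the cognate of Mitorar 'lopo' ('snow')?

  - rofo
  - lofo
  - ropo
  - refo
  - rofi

rofo

lono ~ rono — Mitorar l corresponds to Rimole r word-initially before a back vowel.
nosipos ~ nosifos — Mitorar p corresponds to Rimole f between vowels (before a back vowel).
Applying these to Mitorar 'lopo':
  lopo → ropo   (l→r word-initially before a back vowel)
  ropo → rofo   (p→f between vowels (before a back vowel))
So the Rimole cognate is 'rofo'.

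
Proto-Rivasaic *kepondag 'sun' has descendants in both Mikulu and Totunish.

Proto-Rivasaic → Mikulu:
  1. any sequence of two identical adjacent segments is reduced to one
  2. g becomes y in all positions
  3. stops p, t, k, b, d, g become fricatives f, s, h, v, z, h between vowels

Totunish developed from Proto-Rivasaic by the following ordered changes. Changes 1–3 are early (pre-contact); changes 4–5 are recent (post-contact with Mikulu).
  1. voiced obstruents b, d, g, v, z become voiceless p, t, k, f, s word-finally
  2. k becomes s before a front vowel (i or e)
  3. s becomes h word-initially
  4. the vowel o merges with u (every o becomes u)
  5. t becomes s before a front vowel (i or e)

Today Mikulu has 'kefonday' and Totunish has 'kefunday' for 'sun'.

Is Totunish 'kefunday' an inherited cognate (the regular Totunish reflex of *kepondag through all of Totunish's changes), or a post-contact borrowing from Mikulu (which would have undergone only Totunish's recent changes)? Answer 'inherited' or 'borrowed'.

borrowed

If inherited, *kepondag would pass through all of Totunish's changes:
Totunish: *kepondag
  kepondag → kepondak   [final devoicing]
  kepondak → sepondak   [palatalisation]
  sepondak → hepondak   [debuccalisation]
  hepondak → hepundak   [vowel merger]
  hepundak (rule 5 does not apply)
  giving Totunish hepundak.
If borrowed from Mikulu 'kefonday' after the early changes, it would undergo only the recent ones:
  rule 4 (vowel merger): kefonday → kefunday
  rule 5 (palatalisation): no change (kefunday)
  ⇒ as a loan: kefunday
Totunish 'kefunday' matches the loan outcome 'kefunday', not the inherited 'hepundak' — it skipped the early Totunish changes, so it was borrowed from Mikulu.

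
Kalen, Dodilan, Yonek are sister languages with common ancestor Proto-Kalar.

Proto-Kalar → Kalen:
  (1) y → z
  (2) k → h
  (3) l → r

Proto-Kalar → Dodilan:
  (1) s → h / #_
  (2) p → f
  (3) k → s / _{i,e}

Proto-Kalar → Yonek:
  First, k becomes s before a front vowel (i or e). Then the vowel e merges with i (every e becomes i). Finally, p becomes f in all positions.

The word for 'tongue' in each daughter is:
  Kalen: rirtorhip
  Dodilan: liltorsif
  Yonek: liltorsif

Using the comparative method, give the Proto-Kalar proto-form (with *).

Position 3: Kalen has r, Dodilan has l, Yonek has l. Dodilan preserves l here (none of its changes turn any other segment into l), so the proto-segment is *l.
Position 9: Kalen has p, Dodilan has f, Yonek has f. Kalen preserves p here (none of its changes turn any other segment into p), so the proto-segment is *p.
Verify the candidate proto-form against each daughter:
Kalen: start from *liltorkip.
  rule 1: no change — liltorkip
  rule 2 (unconditioned shift): liltorkip → liltorhip
  rule 3 (unconditioned shift): liltorhip → rirtorhip
  ⇒ Kalen rirtorhip
Dodilan: start from *liltorkip.
  rule 1: no change — liltorkip
  rule 2 (unconditioned shift): liltorkip → liltorkif
  rule 3 (palatalisation): liltorkif → liltorsif
  ⇒ Dodilan liltorsif
Yonek: *liltorkip > liltorsip > liltorsif  (by palatalisation, unconditioned shift)
Only *liltorkip yields all of Kalen rirtorhip, Dodilan liltorsif, Yonek liltorsif.

*liltorkip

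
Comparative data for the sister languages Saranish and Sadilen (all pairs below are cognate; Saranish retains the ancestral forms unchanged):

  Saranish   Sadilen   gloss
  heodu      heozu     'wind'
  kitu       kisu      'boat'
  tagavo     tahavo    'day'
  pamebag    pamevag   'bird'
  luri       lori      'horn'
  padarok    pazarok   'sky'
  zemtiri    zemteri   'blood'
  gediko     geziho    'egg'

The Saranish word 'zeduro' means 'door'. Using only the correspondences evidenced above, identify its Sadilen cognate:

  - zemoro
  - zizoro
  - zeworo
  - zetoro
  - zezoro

heodu ~ heozu — Saranish d corresponds to Sadilen z between vowels (before a back vowel).
luri ~ lori — Saranish u corresponds to Sadilen o after a consonant, before r.
Applying these to Saranish 'zeduro':
  zeduro → zezuro   (d→z between vowels (before a back vowel))
  zezuro → zezoro   (u→o after a consonant, before r)
So the Sadilen cognate is 'zezoro'.

zezoro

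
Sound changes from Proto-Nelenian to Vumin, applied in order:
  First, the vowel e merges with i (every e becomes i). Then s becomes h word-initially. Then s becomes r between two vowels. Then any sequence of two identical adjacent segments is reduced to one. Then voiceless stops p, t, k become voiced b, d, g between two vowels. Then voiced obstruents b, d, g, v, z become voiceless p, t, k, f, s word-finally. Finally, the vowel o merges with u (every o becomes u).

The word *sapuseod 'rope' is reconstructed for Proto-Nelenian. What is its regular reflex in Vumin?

Vumin: *sapuseod > sapusiod > hapusiod > hapuriod > haburiod > haburiot > haburiut  (by vowel merger, debuccalisation, rhotacism, intervocalic voicing, final devoicing, vowel merger)

haburiut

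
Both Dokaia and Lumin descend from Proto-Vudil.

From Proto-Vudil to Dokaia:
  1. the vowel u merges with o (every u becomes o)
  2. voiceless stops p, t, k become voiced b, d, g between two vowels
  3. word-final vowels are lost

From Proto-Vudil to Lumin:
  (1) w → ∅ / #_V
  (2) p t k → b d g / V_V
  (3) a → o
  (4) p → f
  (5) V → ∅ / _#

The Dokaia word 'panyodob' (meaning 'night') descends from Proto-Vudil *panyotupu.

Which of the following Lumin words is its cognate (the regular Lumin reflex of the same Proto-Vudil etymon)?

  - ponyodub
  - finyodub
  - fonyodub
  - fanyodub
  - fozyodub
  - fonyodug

Lumin: *panyotupu > panyodubu > ponyodubu > fonyodubu > fonyodub  (by intervocalic voicing, vowel merger, unconditioned shift, apocope)
Only 'fonyodub' matches the regular Lumin development of *panyotupu.

fonyodub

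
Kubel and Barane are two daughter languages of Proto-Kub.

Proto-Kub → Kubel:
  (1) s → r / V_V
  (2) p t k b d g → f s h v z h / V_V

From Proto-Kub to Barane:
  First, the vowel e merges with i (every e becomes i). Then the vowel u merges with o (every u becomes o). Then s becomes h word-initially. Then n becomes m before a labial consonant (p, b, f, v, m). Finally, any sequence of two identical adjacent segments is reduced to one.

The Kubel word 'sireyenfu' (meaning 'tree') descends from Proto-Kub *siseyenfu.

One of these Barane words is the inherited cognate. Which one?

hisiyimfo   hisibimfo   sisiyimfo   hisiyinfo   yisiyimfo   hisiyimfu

hisiyimfo

Barane: *siseyenfu
  siseyenfu → sisiyinfu   [vowel merger]
  sisiyinfu → sisiyinfo   [vowel merger]
  sisiyinfo → hisiyinfo   [debuccalisation]
  hisiyinfo → hisiyimfo   [nasal place assimilation]
  hisiyimfo (rule 5 does not apply)
  giving Barane hisiyimfo.
Among the options, 'hisiyimfo' alone shows every Barane change applied in order.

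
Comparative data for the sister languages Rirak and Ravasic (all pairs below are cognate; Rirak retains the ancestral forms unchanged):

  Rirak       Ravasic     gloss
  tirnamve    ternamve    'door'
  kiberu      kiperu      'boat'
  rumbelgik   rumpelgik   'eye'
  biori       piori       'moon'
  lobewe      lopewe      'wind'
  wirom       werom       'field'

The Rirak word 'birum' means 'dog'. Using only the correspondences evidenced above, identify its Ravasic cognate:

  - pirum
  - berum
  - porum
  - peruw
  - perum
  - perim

biori ~ piori — Rirak b corresponds to Ravasic p word-initially before a front vowel.
tirnamve ~ ternamve, wirom ~ werom — Rirak i corresponds to Ravasic e after a consonant, before r.
Applying these to Rirak 'birum':
  birum → pirum   (b→p word-initially before a front vowel)
  pirum → perum   (i→e after a consonant, before r)
So the Ravasic cognate is 'perum'.

perum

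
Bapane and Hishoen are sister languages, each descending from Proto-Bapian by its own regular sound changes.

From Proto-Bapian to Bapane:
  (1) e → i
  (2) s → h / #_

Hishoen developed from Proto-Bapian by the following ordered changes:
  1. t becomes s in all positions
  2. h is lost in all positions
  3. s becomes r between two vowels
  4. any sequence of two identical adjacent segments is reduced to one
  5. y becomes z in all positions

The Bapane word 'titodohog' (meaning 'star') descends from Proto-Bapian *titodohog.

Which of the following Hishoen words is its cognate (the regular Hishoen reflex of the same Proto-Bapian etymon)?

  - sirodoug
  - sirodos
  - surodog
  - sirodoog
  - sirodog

sirodog

Hishoen: start from *titodohog.
  rule 1 (unconditioned shift): titodohog → sisodohog
  rule 2 (h-loss): sisodohog → sisodoog
  rule 3 (rhotacism): sisodoog → sirodoog
  rule 4 (degemination): sirodoog → sirodog
  rule 5: no change — sirodog
  ⇒ Hishoen sirodog
The other candidates each miss or misapply at least one Hishoen change.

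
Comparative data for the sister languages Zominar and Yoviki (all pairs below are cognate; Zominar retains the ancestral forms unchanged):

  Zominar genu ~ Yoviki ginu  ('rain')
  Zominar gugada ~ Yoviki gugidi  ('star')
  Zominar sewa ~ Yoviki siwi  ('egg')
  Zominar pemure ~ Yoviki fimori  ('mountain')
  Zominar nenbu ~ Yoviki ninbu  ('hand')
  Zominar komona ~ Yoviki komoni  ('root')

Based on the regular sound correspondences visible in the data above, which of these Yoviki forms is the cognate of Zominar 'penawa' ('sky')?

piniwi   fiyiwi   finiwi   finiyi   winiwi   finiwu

finiwi

pemure ~ fimori — Zominar p corresponds to Yoviki f word-initially before a front vowel.
genu ~ ginu, nenbu ~ ninbu — Zominar e corresponds to Yoviki i after a consonant, before a nasal.
gugada ~ gugidi — Zominar a corresponds to Yoviki i after a consonant, before a consonant other than r, m, n, p, b, f, v.
gugada ~ gugidi, sewa ~ siwi — Zominar a corresponds to Yoviki i word-finally.
Applying these to Zominar 'penawa':
  penawa → fenawa   (p→f word-initially before a front vowel)
  fenawa → finawa   (e→i after a consonant, before a nasal)
  finawa → finiwa   (a→i after a consonant, before a consonant other than r, m, n, p, b, f, v)
  finiwa → finiwi   (a→i word-finally)
So the Yoviki cognate is 'finiwi'.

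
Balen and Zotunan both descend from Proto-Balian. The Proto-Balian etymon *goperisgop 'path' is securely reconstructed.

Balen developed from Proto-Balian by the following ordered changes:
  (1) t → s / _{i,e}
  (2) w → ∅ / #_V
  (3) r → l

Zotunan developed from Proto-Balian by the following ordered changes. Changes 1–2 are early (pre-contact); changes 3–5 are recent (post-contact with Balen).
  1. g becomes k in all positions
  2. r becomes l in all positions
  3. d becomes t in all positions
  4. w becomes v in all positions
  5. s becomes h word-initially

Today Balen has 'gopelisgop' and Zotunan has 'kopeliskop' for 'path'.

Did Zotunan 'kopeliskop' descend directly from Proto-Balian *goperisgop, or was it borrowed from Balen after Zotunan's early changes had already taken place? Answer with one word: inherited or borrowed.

inherited

If inherited, *goperisgop would pass through all of Zotunan's changes:
Zotunan: *goperisgop > koperiskop > kopeliskop  (by unconditioned shift, unconditioned shift)
If borrowed from Balen 'gopelisgop' after the early changes, it would undergo only the recent ones:
  rule 3 (unconditioned shift): no change (gopelisgop)
  rule 4 (unconditioned shift): no change (gopelisgop)
  rule 5 (debuccalisation): no change (gopelisgop)
  ⇒ as a loan: gopelisgop
Zotunan 'kopeliskop' matches the inherited outcome exactly, so it is an inherited cognate, not a loan.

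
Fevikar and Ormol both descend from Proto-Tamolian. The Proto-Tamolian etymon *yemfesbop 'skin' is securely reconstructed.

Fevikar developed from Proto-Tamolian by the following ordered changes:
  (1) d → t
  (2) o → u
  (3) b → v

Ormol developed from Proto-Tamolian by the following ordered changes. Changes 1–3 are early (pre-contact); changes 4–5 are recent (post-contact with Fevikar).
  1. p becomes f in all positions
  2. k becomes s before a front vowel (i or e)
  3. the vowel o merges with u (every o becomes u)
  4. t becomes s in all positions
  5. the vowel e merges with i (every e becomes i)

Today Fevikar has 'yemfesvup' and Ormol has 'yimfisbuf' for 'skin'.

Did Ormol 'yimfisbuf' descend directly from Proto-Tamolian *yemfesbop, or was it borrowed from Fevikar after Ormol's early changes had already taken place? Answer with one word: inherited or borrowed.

inherited

If inherited, *yemfesbop would pass through all of Ormol's changes:
Ormol: start from *yemfesbop.
  rule 1 (unconditioned shift): yemfesbop → yemfesbof
  rule 2: no change — yemfesbof
  rule 3 (vowel merger): yemfesbof → yemfesbuf
  rule 4: no change — yemfesbuf
  rule 5 (vowel merger): yemfesbuf → yimfisbuf
  ⇒ Ormol yimfisbuf
If borrowed from Fevikar 'yemfesvup' after the early changes, it would undergo only the recent ones:
  rule 4 (unconditioned shift): no change (yemfesvup)
  rule 5 (vowel merger): yemfesvup → yimfisvup
  ⇒ as a loan: yimfisvup
Ormol 'yimfisbuf' matches the inherited outcome exactly, so it is an inherited cognate, not a loan.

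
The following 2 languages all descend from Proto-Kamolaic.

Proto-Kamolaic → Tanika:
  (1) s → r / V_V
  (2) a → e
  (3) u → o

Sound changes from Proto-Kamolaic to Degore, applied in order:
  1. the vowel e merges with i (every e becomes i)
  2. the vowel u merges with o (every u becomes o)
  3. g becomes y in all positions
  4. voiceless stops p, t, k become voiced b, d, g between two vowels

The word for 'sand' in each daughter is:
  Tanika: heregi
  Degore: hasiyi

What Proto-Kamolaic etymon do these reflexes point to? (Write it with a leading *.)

*hasegi

Position 5: Tanika has g, Degore has y. Tanika preserves g here (none of its changes turn any other segment into g), so the proto-segment is *g.
Position 4: Tanika has e, Degore has i. Taking the neighbouring segments as reconstructed: Tanika e could go back to *a or *e; Degore i could go back to *e or *i — the one source consistent with every daughter is *e.
Verify the candidate proto-form against each daughter:
Tanika: start from *hasegi.
  rule 1 (rhotacism): hasegi → haregi
  rule 2 (vowel merger): haregi → heregi
  rule 3: no change — heregi
  ⇒ Tanika heregi
Degore: *hasegi
  hasegi → hasigi   [vowel merger]
  hasigi (rule 2 does not apply)
  hasigi → hasiyi   [unconditioned shift]
  hasiyi (rule 4 does not apply)
  giving Degore hasiyi.
No other proto-form is consistent with every reflex, so the reconstruction is *hasegi.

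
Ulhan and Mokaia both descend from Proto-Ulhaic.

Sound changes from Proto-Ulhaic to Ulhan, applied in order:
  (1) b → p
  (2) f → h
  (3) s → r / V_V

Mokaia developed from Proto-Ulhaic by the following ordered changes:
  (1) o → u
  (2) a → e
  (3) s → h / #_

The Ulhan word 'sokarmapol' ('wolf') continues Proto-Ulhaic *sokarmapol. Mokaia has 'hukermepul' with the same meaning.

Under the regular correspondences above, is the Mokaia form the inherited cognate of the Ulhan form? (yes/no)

yes

Derive the expected Mokaia reflex of *sokarmapol:
Mokaia: *sokarmapol
  sokarmapol → sukarmapul   [vowel merger]
  sukarmapul → sukermepul   [vowel merger]
  sukermepul → hukermepul   [debuccalisation]
  giving Mokaia hukermepul.
Mokaia 'hukermepul' matches the regular reflex exactly, so the pair is cognate.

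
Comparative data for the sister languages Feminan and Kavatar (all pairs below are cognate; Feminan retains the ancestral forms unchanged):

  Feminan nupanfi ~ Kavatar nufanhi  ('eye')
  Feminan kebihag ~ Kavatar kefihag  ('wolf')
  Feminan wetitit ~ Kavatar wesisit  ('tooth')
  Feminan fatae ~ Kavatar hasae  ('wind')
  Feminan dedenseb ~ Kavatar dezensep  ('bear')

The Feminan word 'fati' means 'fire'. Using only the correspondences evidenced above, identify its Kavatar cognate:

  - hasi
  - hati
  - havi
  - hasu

hasi

fatae ~ hasae — Feminan f corresponds to Kavatar h word-initially before a back vowel.
wetitit ~ wesisit — Feminan t corresponds to Kavatar s between vowels (before a front vowel).
Applying these to Feminan 'fati':
  fati → hati   (f→h word-initially before a back vowel)
  hati → hasi   (t→s between vowels (before a front vowel))
So the Kavatar cognate is 'hasi'.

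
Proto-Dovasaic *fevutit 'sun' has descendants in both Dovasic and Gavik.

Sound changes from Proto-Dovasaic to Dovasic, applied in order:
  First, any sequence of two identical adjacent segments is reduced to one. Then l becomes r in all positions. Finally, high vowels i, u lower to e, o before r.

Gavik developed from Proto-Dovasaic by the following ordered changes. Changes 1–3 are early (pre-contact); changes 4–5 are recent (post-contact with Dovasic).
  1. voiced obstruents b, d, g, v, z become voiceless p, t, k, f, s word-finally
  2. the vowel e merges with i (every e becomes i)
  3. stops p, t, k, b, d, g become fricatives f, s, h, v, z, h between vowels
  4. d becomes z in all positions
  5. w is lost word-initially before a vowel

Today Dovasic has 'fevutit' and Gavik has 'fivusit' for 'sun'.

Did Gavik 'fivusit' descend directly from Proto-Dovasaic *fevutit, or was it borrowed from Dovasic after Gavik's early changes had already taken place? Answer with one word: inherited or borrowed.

inherited

If inherited, *fevutit would pass through all of Gavik's changes:
Gavik: *fevutit
  fevutit (rule 1 does not apply)
  fevutit → fivutit   [vowel merger]
  fivutit → fivusit   [intervocalic lenition]
  fivusit (rule 4 does not apply)
  fivusit (rule 5 does not apply)
  giving Gavik fivusit.
If borrowed from Dovasic 'fevutit' after the early changes, it would undergo only the recent ones:
  rule 4 (unconditioned shift): no change (fevutit)
  rule 5 (glide loss): no change (fevutit)
  ⇒ as a loan: fevutit
Gavik 'fivusit' matches the inherited outcome exactly, so it is an inherited cognate, not a loan.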